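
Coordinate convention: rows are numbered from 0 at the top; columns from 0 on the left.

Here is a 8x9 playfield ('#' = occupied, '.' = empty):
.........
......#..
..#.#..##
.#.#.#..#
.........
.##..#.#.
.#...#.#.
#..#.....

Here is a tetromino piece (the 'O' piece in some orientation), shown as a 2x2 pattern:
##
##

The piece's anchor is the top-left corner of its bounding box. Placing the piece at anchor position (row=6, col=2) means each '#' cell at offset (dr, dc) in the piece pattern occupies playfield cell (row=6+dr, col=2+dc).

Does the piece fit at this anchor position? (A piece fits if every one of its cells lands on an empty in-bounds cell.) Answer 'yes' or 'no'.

Check each piece cell at anchor (6, 2):
  offset (0,0) -> (6,2): empty -> OK
  offset (0,1) -> (6,3): empty -> OK
  offset (1,0) -> (7,2): empty -> OK
  offset (1,1) -> (7,3): occupied ('#') -> FAIL
All cells valid: no

Answer: no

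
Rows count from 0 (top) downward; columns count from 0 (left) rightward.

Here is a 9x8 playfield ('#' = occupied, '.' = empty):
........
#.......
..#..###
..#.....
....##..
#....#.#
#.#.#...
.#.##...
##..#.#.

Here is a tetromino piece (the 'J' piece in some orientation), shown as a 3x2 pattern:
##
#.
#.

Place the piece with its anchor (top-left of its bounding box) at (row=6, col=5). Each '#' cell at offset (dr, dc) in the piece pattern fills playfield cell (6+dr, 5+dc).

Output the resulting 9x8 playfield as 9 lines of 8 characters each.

Answer: ........
#.......
..#..###
..#.....
....##..
#....#.#
#.#.###.
.#.###..
##..###.

Derivation:
Fill (6+0,5+0) = (6,5)
Fill (6+0,5+1) = (6,6)
Fill (6+1,5+0) = (7,5)
Fill (6+2,5+0) = (8,5)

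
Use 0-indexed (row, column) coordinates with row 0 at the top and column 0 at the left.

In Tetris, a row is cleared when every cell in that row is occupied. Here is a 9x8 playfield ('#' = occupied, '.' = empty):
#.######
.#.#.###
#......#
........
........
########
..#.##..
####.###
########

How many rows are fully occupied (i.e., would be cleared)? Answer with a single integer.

Check each row:
  row 0: 1 empty cell -> not full
  row 1: 3 empty cells -> not full
  row 2: 6 empty cells -> not full
  row 3: 8 empty cells -> not full
  row 4: 8 empty cells -> not full
  row 5: 0 empty cells -> FULL (clear)
  row 6: 5 empty cells -> not full
  row 7: 1 empty cell -> not full
  row 8: 0 empty cells -> FULL (clear)
Total rows cleared: 2

Answer: 2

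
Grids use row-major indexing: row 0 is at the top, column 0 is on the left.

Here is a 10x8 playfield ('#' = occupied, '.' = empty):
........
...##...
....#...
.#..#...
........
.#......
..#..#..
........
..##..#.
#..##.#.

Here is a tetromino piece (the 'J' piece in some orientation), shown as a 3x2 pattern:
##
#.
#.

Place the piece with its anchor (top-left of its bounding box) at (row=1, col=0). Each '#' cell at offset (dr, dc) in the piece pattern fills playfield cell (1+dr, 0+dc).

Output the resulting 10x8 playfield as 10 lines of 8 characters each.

Fill (1+0,0+0) = (1,0)
Fill (1+0,0+1) = (1,1)
Fill (1+1,0+0) = (2,0)
Fill (1+2,0+0) = (3,0)

Answer: ........
##.##...
#...#...
##..#...
........
.#......
..#..#..
........
..##..#.
#..##.#.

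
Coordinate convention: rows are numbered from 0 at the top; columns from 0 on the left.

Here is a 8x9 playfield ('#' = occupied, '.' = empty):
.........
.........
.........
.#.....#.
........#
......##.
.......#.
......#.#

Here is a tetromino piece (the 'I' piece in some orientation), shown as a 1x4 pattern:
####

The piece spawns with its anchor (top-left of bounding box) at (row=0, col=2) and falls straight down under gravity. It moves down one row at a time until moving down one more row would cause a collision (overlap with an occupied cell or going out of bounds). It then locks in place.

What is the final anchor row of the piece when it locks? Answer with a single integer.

Spawn at (row=0, col=2). Try each row:
  row 0: fits
  row 1: fits
  row 2: fits
  row 3: fits
  row 4: fits
  row 5: fits
  row 6: fits
  row 7: fits
  row 8: out of bounds -> lock at row 7

Answer: 7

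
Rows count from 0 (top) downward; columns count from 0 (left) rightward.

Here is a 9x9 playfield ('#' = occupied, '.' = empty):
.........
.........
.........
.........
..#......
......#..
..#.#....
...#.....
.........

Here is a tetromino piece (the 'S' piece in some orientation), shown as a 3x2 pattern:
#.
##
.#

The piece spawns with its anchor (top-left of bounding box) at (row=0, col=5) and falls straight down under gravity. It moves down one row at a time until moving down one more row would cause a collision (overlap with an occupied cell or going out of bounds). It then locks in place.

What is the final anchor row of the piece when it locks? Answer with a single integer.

Answer: 2

Derivation:
Spawn at (row=0, col=5). Try each row:
  row 0: fits
  row 1: fits
  row 2: fits
  row 3: blocked -> lock at row 2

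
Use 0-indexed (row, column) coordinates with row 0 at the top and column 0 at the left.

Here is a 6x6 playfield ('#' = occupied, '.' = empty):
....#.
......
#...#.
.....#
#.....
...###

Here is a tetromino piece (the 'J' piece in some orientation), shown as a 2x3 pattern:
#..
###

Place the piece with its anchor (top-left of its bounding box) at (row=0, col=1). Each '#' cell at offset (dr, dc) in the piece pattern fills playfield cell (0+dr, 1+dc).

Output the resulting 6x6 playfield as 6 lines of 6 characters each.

Answer: .#..#.
.###..
#...#.
.....#
#.....
...###

Derivation:
Fill (0+0,1+0) = (0,1)
Fill (0+1,1+0) = (1,1)
Fill (0+1,1+1) = (1,2)
Fill (0+1,1+2) = (1,3)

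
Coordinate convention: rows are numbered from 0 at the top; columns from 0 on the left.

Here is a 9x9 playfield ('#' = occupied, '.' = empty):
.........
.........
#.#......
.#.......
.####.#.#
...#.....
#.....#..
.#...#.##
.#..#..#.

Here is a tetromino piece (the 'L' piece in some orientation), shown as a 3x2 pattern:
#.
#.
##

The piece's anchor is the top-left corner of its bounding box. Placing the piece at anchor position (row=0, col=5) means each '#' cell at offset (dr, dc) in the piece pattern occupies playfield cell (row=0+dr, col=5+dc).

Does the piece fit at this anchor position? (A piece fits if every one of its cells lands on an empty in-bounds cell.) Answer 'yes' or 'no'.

Answer: yes

Derivation:
Check each piece cell at anchor (0, 5):
  offset (0,0) -> (0,5): empty -> OK
  offset (1,0) -> (1,5): empty -> OK
  offset (2,0) -> (2,5): empty -> OK
  offset (2,1) -> (2,6): empty -> OK
All cells valid: yes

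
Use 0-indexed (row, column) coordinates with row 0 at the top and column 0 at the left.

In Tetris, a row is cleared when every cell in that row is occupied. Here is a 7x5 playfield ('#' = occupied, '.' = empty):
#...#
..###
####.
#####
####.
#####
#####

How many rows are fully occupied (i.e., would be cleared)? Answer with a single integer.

Answer: 3

Derivation:
Check each row:
  row 0: 3 empty cells -> not full
  row 1: 2 empty cells -> not full
  row 2: 1 empty cell -> not full
  row 3: 0 empty cells -> FULL (clear)
  row 4: 1 empty cell -> not full
  row 5: 0 empty cells -> FULL (clear)
  row 6: 0 empty cells -> FULL (clear)
Total rows cleared: 3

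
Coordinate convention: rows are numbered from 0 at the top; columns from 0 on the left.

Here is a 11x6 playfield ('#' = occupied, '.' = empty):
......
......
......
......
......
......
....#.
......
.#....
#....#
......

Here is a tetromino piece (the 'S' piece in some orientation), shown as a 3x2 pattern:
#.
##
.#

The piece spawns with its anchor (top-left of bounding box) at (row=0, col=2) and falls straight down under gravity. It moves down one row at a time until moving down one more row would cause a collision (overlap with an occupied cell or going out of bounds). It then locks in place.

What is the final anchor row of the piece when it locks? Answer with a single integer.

Spawn at (row=0, col=2). Try each row:
  row 0: fits
  row 1: fits
  row 2: fits
  row 3: fits
  row 4: fits
  row 5: fits
  row 6: fits
  row 7: fits
  row 8: fits
  row 9: blocked -> lock at row 8

Answer: 8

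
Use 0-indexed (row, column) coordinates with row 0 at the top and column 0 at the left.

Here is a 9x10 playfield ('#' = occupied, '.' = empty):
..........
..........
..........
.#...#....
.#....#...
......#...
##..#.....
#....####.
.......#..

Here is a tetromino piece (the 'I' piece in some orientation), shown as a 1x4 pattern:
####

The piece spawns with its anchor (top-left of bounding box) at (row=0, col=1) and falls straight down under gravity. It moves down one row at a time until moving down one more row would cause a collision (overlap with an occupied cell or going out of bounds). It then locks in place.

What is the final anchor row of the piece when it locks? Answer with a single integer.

Spawn at (row=0, col=1). Try each row:
  row 0: fits
  row 1: fits
  row 2: fits
  row 3: blocked -> lock at row 2

Answer: 2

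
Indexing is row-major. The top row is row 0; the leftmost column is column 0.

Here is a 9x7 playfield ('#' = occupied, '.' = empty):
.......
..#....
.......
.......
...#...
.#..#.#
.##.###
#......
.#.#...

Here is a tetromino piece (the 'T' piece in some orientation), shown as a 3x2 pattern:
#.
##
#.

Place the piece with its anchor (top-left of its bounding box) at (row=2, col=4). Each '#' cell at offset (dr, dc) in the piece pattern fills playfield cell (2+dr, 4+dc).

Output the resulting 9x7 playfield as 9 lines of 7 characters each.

Fill (2+0,4+0) = (2,4)
Fill (2+1,4+0) = (3,4)
Fill (2+1,4+1) = (3,5)
Fill (2+2,4+0) = (4,4)

Answer: .......
..#....
....#..
....##.
...##..
.#..#.#
.##.###
#......
.#.#...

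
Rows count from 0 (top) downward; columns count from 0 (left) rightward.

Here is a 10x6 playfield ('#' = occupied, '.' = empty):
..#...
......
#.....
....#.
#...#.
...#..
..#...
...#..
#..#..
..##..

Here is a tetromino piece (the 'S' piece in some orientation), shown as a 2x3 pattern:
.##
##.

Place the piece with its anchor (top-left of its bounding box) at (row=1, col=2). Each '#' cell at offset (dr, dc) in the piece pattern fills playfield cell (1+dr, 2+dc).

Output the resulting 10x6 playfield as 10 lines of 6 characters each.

Answer: ..#...
...##.
#.##..
....#.
#...#.
...#..
..#...
...#..
#..#..
..##..

Derivation:
Fill (1+0,2+1) = (1,3)
Fill (1+0,2+2) = (1,4)
Fill (1+1,2+0) = (2,2)
Fill (1+1,2+1) = (2,3)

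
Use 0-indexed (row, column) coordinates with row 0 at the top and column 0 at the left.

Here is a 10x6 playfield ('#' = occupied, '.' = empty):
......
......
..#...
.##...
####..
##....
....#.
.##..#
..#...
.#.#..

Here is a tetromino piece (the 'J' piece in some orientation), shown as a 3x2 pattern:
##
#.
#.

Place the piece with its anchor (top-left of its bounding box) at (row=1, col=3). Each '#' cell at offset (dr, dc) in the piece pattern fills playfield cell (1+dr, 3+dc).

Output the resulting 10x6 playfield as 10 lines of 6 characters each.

Fill (1+0,3+0) = (1,3)
Fill (1+0,3+1) = (1,4)
Fill (1+1,3+0) = (2,3)
Fill (1+2,3+0) = (3,3)

Answer: ......
...##.
..##..
.###..
####..
##....
....#.
.##..#
..#...
.#.#..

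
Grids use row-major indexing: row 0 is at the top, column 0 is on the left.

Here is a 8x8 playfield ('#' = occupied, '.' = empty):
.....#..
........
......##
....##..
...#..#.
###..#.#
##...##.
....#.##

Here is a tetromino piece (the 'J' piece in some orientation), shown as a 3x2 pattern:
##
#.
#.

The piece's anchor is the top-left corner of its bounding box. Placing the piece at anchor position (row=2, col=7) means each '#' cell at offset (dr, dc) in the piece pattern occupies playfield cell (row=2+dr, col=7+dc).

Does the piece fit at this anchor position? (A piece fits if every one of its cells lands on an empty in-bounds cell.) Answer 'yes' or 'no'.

Check each piece cell at anchor (2, 7):
  offset (0,0) -> (2,7): occupied ('#') -> FAIL
  offset (0,1) -> (2,8): out of bounds -> FAIL
  offset (1,0) -> (3,7): empty -> OK
  offset (2,0) -> (4,7): empty -> OK
All cells valid: no

Answer: no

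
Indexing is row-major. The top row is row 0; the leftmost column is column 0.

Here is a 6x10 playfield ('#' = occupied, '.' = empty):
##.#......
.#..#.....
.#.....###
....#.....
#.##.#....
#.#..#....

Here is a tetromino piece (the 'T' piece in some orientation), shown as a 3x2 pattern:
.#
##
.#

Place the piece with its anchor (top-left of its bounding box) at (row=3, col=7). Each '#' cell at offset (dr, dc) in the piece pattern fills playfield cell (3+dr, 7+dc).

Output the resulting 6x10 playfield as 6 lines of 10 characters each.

Answer: ##.#......
.#..#.....
.#.....###
....#...#.
#.##.#.##.
#.#..#..#.

Derivation:
Fill (3+0,7+1) = (3,8)
Fill (3+1,7+0) = (4,7)
Fill (3+1,7+1) = (4,8)
Fill (3+2,7+1) = (5,8)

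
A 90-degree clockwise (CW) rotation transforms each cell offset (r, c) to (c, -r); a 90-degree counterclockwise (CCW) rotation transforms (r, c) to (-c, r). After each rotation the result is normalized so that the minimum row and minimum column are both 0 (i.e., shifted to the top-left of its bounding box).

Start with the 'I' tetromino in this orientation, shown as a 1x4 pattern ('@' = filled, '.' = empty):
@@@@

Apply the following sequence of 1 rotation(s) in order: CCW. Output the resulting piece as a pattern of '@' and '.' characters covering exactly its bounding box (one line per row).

Start:
@@@@
After rotation 1 (CCW):
@
@
@
@

Answer: @
@
@
@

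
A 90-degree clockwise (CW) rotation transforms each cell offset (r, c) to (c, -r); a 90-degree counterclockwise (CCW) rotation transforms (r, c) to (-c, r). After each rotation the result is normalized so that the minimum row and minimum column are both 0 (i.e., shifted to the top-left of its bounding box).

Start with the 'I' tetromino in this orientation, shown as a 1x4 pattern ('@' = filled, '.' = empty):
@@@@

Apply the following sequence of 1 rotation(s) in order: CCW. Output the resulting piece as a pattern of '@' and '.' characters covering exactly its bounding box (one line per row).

Answer: @
@
@
@

Derivation:
Start:
@@@@
After rotation 1 (CCW):
@
@
@
@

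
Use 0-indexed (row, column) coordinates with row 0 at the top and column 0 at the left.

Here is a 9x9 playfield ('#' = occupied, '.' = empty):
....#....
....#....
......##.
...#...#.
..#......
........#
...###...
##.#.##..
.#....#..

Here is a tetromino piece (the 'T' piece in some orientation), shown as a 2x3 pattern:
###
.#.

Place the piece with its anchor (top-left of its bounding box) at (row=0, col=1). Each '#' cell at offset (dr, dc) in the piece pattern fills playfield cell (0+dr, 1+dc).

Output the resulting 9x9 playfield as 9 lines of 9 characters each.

Fill (0+0,1+0) = (0,1)
Fill (0+0,1+1) = (0,2)
Fill (0+0,1+2) = (0,3)
Fill (0+1,1+1) = (1,2)

Answer: .####....
..#.#....
......##.
...#...#.
..#......
........#
...###...
##.#.##..
.#....#..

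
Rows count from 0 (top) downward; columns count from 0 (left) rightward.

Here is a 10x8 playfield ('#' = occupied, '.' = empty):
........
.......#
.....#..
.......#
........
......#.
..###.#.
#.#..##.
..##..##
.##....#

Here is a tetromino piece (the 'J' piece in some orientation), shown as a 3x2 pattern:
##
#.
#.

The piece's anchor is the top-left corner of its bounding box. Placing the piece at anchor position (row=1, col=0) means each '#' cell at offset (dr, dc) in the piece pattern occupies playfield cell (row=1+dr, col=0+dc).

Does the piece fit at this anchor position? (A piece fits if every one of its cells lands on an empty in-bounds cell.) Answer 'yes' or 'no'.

Check each piece cell at anchor (1, 0):
  offset (0,0) -> (1,0): empty -> OK
  offset (0,1) -> (1,1): empty -> OK
  offset (1,0) -> (2,0): empty -> OK
  offset (2,0) -> (3,0): empty -> OK
All cells valid: yes

Answer: yes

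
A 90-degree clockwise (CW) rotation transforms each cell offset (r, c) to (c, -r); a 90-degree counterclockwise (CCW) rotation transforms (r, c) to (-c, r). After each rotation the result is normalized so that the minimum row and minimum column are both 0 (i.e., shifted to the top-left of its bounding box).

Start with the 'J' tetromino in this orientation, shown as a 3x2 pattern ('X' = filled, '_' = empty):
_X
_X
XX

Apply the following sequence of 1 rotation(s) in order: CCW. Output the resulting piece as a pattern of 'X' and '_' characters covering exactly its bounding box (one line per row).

Answer: XXX
__X

Derivation:
Start:
_X
_X
XX
After rotation 1 (CCW):
XXX
__X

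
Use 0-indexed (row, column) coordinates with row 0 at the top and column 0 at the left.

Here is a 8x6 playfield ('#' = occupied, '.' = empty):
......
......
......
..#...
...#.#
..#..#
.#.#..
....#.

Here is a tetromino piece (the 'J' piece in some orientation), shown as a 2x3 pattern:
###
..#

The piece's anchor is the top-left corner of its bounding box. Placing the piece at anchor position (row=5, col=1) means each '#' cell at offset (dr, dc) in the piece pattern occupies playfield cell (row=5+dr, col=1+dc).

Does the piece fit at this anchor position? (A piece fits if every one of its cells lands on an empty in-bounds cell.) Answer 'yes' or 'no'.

Answer: no

Derivation:
Check each piece cell at anchor (5, 1):
  offset (0,0) -> (5,1): empty -> OK
  offset (0,1) -> (5,2): occupied ('#') -> FAIL
  offset (0,2) -> (5,3): empty -> OK
  offset (1,2) -> (6,3): occupied ('#') -> FAIL
All cells valid: no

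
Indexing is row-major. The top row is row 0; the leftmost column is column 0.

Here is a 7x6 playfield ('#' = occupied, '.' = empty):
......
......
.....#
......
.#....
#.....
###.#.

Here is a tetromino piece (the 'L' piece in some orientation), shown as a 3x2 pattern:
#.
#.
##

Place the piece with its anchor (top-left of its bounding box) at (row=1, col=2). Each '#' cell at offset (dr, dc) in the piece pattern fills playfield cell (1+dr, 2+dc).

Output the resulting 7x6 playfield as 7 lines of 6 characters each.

Answer: ......
..#...
..#..#
..##..
.#....
#.....
###.#.

Derivation:
Fill (1+0,2+0) = (1,2)
Fill (1+1,2+0) = (2,2)
Fill (1+2,2+0) = (3,2)
Fill (1+2,2+1) = (3,3)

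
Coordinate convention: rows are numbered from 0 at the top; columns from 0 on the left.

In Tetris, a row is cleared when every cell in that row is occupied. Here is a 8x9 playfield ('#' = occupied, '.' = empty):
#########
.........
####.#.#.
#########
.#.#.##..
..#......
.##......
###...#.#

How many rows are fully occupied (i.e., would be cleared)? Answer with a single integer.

Answer: 2

Derivation:
Check each row:
  row 0: 0 empty cells -> FULL (clear)
  row 1: 9 empty cells -> not full
  row 2: 3 empty cells -> not full
  row 3: 0 empty cells -> FULL (clear)
  row 4: 5 empty cells -> not full
  row 5: 8 empty cells -> not full
  row 6: 7 empty cells -> not full
  row 7: 4 empty cells -> not full
Total rows cleared: 2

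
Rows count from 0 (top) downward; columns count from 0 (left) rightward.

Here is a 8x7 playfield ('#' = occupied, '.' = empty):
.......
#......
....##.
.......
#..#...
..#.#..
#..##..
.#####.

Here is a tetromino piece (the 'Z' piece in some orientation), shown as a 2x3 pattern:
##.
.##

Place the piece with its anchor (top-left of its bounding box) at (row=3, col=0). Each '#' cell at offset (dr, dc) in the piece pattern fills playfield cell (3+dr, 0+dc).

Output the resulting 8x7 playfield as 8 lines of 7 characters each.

Answer: .......
#......
....##.
##.....
####...
..#.#..
#..##..
.#####.

Derivation:
Fill (3+0,0+0) = (3,0)
Fill (3+0,0+1) = (3,1)
Fill (3+1,0+1) = (4,1)
Fill (3+1,0+2) = (4,2)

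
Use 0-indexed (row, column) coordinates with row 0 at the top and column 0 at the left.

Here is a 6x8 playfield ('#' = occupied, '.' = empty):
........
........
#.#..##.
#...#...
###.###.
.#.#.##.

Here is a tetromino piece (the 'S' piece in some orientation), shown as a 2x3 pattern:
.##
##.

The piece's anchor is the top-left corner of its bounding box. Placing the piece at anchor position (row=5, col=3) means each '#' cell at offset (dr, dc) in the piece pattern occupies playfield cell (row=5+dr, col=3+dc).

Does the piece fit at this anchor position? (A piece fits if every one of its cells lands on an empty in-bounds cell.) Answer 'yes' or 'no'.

Check each piece cell at anchor (5, 3):
  offset (0,1) -> (5,4): empty -> OK
  offset (0,2) -> (5,5): occupied ('#') -> FAIL
  offset (1,0) -> (6,3): out of bounds -> FAIL
  offset (1,1) -> (6,4): out of bounds -> FAIL
All cells valid: no

Answer: no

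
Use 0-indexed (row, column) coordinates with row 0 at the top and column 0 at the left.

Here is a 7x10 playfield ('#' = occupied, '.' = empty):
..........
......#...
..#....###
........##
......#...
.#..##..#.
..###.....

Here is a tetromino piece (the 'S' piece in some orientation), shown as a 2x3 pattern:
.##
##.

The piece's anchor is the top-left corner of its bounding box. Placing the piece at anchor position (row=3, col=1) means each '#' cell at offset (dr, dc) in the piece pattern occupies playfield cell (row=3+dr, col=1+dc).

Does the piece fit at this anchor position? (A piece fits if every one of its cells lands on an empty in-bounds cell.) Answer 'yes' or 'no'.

Check each piece cell at anchor (3, 1):
  offset (0,1) -> (3,2): empty -> OK
  offset (0,2) -> (3,3): empty -> OK
  offset (1,0) -> (4,1): empty -> OK
  offset (1,1) -> (4,2): empty -> OK
All cells valid: yes

Answer: yes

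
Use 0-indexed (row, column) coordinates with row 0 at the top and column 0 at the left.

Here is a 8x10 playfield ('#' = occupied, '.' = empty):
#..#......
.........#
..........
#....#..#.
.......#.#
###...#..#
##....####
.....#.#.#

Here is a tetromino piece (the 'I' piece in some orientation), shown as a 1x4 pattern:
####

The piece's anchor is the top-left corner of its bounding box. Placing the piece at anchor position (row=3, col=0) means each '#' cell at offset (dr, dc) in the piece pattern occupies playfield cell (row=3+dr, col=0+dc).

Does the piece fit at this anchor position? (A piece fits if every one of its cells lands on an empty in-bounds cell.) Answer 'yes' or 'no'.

Check each piece cell at anchor (3, 0):
  offset (0,0) -> (3,0): occupied ('#') -> FAIL
  offset (0,1) -> (3,1): empty -> OK
  offset (0,2) -> (3,2): empty -> OK
  offset (0,3) -> (3,3): empty -> OK
All cells valid: no

Answer: no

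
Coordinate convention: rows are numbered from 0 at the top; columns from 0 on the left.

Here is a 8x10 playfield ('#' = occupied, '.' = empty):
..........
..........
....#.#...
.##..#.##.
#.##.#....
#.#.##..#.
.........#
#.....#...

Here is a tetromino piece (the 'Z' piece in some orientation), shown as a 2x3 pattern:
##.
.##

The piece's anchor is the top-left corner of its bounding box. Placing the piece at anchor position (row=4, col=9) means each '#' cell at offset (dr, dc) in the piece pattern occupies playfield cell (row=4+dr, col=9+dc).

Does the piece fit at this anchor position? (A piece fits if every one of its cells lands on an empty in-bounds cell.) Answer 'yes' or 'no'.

Answer: no

Derivation:
Check each piece cell at anchor (4, 9):
  offset (0,0) -> (4,9): empty -> OK
  offset (0,1) -> (4,10): out of bounds -> FAIL
  offset (1,1) -> (5,10): out of bounds -> FAIL
  offset (1,2) -> (5,11): out of bounds -> FAIL
All cells valid: no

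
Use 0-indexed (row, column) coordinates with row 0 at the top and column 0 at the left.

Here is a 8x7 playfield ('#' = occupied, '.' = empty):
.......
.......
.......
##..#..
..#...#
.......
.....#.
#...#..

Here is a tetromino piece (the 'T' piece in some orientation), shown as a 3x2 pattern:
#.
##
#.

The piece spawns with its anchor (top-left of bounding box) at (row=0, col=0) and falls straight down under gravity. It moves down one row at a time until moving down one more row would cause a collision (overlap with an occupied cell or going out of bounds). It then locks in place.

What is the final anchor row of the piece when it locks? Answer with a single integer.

Spawn at (row=0, col=0). Try each row:
  row 0: fits
  row 1: blocked -> lock at row 0

Answer: 0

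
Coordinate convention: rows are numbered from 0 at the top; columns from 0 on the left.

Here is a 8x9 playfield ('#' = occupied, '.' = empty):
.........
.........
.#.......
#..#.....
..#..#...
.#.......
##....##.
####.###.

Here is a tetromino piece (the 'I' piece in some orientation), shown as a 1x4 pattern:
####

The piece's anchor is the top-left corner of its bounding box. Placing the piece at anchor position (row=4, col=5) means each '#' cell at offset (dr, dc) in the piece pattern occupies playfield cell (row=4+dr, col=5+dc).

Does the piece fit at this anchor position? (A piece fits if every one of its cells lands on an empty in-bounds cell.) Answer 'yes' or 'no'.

Answer: no

Derivation:
Check each piece cell at anchor (4, 5):
  offset (0,0) -> (4,5): occupied ('#') -> FAIL
  offset (0,1) -> (4,6): empty -> OK
  offset (0,2) -> (4,7): empty -> OK
  offset (0,3) -> (4,8): empty -> OK
All cells valid: no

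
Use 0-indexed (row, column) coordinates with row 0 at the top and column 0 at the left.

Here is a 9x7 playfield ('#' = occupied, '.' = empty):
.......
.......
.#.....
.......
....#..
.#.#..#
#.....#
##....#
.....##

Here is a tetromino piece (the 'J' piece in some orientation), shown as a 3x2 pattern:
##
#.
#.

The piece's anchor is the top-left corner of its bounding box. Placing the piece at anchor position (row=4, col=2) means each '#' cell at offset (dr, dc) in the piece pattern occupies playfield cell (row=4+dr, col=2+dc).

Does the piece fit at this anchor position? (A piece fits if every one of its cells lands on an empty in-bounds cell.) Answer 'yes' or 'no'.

Answer: yes

Derivation:
Check each piece cell at anchor (4, 2):
  offset (0,0) -> (4,2): empty -> OK
  offset (0,1) -> (4,3): empty -> OK
  offset (1,0) -> (5,2): empty -> OK
  offset (2,0) -> (6,2): empty -> OK
All cells valid: yes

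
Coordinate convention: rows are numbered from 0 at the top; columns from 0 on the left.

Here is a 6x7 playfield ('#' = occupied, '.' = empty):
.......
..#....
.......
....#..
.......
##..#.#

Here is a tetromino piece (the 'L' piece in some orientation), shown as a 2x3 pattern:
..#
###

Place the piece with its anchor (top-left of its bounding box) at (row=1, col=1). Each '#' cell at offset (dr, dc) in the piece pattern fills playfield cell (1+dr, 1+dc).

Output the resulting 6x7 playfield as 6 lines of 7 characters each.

Answer: .......
..##...
.###...
....#..
.......
##..#.#

Derivation:
Fill (1+0,1+2) = (1,3)
Fill (1+1,1+0) = (2,1)
Fill (1+1,1+1) = (2,2)
Fill (1+1,1+2) = (2,3)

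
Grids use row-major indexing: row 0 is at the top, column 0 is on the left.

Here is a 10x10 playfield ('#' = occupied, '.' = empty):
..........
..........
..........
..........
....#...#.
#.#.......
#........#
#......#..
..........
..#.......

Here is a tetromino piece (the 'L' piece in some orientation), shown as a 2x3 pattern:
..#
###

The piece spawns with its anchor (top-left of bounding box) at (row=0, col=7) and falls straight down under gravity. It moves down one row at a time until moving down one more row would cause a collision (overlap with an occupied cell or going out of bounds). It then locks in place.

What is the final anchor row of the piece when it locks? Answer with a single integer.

Spawn at (row=0, col=7). Try each row:
  row 0: fits
  row 1: fits
  row 2: fits
  row 3: blocked -> lock at row 2

Answer: 2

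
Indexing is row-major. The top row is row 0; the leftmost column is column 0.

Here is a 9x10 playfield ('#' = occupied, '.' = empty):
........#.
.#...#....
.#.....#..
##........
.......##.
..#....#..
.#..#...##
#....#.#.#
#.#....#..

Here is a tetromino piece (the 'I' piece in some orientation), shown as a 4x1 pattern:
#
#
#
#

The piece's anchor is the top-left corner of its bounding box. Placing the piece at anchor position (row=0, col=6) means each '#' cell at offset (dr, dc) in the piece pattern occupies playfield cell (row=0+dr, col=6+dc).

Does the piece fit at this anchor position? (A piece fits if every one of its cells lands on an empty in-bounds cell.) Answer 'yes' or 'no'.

Check each piece cell at anchor (0, 6):
  offset (0,0) -> (0,6): empty -> OK
  offset (1,0) -> (1,6): empty -> OK
  offset (2,0) -> (2,6): empty -> OK
  offset (3,0) -> (3,6): empty -> OK
All cells valid: yes

Answer: yes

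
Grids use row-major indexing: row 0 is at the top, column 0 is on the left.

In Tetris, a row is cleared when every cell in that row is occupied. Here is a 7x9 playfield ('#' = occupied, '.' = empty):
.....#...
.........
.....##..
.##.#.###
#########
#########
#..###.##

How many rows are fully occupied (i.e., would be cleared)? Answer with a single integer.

Check each row:
  row 0: 8 empty cells -> not full
  row 1: 9 empty cells -> not full
  row 2: 7 empty cells -> not full
  row 3: 3 empty cells -> not full
  row 4: 0 empty cells -> FULL (clear)
  row 5: 0 empty cells -> FULL (clear)
  row 6: 3 empty cells -> not full
Total rows cleared: 2

Answer: 2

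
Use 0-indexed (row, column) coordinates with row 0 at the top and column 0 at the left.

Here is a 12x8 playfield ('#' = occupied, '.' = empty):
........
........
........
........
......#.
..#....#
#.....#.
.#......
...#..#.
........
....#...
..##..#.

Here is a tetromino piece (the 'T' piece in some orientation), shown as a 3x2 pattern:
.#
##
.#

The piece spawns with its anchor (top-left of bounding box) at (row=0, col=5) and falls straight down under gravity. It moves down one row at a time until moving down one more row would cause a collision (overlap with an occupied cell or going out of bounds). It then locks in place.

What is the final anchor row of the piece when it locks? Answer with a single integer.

Spawn at (row=0, col=5). Try each row:
  row 0: fits
  row 1: fits
  row 2: blocked -> lock at row 1

Answer: 1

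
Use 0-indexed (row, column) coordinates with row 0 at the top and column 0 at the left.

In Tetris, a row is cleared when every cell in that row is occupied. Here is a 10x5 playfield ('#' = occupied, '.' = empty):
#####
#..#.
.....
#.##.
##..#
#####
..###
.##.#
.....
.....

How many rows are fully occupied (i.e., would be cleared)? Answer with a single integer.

Answer: 2

Derivation:
Check each row:
  row 0: 0 empty cells -> FULL (clear)
  row 1: 3 empty cells -> not full
  row 2: 5 empty cells -> not full
  row 3: 2 empty cells -> not full
  row 4: 2 empty cells -> not full
  row 5: 0 empty cells -> FULL (clear)
  row 6: 2 empty cells -> not full
  row 7: 2 empty cells -> not full
  row 8: 5 empty cells -> not full
  row 9: 5 empty cells -> not full
Total rows cleared: 2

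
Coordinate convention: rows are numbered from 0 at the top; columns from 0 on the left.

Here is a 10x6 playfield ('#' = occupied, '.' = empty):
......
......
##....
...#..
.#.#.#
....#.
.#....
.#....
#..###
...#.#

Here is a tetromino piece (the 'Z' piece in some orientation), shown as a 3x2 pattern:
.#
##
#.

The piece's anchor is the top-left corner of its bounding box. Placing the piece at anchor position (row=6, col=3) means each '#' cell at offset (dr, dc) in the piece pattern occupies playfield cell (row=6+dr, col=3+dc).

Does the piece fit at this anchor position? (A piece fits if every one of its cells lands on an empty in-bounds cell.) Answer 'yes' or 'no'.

Answer: no

Derivation:
Check each piece cell at anchor (6, 3):
  offset (0,1) -> (6,4): empty -> OK
  offset (1,0) -> (7,3): empty -> OK
  offset (1,1) -> (7,4): empty -> OK
  offset (2,0) -> (8,3): occupied ('#') -> FAIL
All cells valid: no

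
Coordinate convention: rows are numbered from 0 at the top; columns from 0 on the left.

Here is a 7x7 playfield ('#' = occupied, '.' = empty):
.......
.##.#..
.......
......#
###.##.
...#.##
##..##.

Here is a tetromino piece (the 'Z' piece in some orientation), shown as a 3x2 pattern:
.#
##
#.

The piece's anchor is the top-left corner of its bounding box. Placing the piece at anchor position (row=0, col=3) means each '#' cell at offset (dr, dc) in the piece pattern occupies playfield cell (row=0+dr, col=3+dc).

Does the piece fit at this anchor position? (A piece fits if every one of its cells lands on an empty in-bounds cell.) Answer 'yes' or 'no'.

Check each piece cell at anchor (0, 3):
  offset (0,1) -> (0,4): empty -> OK
  offset (1,0) -> (1,3): empty -> OK
  offset (1,1) -> (1,4): occupied ('#') -> FAIL
  offset (2,0) -> (2,3): empty -> OK
All cells valid: no

Answer: no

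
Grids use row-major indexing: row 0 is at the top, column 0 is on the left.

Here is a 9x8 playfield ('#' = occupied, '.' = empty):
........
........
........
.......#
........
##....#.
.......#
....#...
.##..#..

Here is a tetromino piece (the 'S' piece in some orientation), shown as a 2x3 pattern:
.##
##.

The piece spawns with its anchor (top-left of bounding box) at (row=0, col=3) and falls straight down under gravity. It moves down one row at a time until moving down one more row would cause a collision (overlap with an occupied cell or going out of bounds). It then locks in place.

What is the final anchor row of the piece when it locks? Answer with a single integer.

Spawn at (row=0, col=3). Try each row:
  row 0: fits
  row 1: fits
  row 2: fits
  row 3: fits
  row 4: fits
  row 5: fits
  row 6: blocked -> lock at row 5

Answer: 5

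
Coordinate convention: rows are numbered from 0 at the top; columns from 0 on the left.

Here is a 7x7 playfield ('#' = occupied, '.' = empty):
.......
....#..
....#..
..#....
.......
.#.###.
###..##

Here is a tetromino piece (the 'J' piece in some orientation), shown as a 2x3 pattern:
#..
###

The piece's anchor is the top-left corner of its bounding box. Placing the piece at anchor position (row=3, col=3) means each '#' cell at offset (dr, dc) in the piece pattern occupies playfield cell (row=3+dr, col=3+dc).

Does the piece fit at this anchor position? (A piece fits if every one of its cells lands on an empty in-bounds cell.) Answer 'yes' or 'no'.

Answer: yes

Derivation:
Check each piece cell at anchor (3, 3):
  offset (0,0) -> (3,3): empty -> OK
  offset (1,0) -> (4,3): empty -> OK
  offset (1,1) -> (4,4): empty -> OK
  offset (1,2) -> (4,5): empty -> OK
All cells valid: yes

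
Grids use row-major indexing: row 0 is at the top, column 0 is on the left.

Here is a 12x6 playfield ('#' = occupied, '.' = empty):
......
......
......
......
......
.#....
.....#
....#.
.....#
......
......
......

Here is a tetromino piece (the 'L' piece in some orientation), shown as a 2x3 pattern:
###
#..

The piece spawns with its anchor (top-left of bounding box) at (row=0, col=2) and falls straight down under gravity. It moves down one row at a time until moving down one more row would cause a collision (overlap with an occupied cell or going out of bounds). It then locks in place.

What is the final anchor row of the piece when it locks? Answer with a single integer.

Spawn at (row=0, col=2). Try each row:
  row 0: fits
  row 1: fits
  row 2: fits
  row 3: fits
  row 4: fits
  row 5: fits
  row 6: fits
  row 7: blocked -> lock at row 6

Answer: 6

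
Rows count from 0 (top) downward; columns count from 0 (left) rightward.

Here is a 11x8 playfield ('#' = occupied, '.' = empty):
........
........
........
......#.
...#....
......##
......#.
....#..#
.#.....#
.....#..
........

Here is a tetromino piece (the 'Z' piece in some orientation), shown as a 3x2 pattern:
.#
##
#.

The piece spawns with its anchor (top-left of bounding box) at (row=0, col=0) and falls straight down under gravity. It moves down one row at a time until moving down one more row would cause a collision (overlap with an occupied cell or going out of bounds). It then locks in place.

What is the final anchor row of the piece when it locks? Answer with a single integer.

Answer: 6

Derivation:
Spawn at (row=0, col=0). Try each row:
  row 0: fits
  row 1: fits
  row 2: fits
  row 3: fits
  row 4: fits
  row 5: fits
  row 6: fits
  row 7: blocked -> lock at row 6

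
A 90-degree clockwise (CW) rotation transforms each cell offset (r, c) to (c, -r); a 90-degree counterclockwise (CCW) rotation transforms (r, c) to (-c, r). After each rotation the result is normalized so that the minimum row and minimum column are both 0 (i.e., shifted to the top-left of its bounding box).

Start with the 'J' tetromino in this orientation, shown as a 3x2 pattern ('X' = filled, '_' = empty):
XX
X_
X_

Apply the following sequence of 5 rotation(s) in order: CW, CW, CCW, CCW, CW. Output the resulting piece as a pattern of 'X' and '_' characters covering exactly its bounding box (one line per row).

Answer: XXX
__X

Derivation:
Start:
XX
X_
X_
After rotation 1 (CW):
XXX
__X
After rotation 2 (CW):
_X
_X
XX
After rotation 3 (CCW):
XXX
__X
After rotation 4 (CCW):
XX
X_
X_
After rotation 5 (CW):
XXX
__X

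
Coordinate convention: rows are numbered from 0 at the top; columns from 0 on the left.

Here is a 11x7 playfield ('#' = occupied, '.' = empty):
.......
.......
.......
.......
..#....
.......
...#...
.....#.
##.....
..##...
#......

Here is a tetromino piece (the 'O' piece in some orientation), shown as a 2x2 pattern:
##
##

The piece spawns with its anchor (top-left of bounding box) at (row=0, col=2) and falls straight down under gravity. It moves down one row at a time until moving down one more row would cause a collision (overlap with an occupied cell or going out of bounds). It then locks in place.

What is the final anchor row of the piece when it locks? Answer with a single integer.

Answer: 2

Derivation:
Spawn at (row=0, col=2). Try each row:
  row 0: fits
  row 1: fits
  row 2: fits
  row 3: blocked -> lock at row 2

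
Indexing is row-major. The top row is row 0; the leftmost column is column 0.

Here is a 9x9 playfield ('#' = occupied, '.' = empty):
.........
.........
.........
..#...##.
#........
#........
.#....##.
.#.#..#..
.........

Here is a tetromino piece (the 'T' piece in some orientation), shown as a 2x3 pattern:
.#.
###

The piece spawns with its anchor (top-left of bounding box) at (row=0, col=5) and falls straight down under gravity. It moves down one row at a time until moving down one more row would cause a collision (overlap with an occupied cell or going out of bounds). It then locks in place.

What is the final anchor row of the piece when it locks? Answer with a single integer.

Spawn at (row=0, col=5). Try each row:
  row 0: fits
  row 1: fits
  row 2: blocked -> lock at row 1

Answer: 1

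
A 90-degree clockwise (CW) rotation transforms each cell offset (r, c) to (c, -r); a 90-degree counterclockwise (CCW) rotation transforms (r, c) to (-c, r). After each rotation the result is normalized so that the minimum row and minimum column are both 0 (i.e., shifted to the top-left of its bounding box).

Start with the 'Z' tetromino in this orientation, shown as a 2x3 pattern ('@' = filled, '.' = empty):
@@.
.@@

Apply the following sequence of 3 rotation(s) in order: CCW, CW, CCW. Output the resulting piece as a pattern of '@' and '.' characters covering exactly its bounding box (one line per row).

Start:
@@.
.@@
After rotation 1 (CCW):
.@
@@
@.
After rotation 2 (CW):
@@.
.@@
After rotation 3 (CCW):
.@
@@
@.

Answer: .@
@@
@.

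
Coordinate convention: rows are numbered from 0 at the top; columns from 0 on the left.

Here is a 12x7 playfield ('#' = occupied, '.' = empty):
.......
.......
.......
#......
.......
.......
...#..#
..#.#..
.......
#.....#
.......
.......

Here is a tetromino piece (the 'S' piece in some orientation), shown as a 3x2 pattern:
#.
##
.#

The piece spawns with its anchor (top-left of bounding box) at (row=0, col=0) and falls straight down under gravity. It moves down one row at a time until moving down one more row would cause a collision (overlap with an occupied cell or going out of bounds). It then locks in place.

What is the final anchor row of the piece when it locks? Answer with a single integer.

Answer: 1

Derivation:
Spawn at (row=0, col=0). Try each row:
  row 0: fits
  row 1: fits
  row 2: blocked -> lock at row 1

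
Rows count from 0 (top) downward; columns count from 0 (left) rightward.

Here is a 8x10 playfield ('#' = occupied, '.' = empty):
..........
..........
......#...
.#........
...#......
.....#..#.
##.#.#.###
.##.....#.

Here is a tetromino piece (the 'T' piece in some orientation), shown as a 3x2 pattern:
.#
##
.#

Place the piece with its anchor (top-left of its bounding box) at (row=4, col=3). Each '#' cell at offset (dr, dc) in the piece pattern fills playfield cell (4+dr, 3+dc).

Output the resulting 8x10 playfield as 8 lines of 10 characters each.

Fill (4+0,3+1) = (4,4)
Fill (4+1,3+0) = (5,3)
Fill (4+1,3+1) = (5,4)
Fill (4+2,3+1) = (6,4)

Answer: ..........
..........
......#...
.#........
...##.....
...###..#.
##.###.###
.##.....#.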